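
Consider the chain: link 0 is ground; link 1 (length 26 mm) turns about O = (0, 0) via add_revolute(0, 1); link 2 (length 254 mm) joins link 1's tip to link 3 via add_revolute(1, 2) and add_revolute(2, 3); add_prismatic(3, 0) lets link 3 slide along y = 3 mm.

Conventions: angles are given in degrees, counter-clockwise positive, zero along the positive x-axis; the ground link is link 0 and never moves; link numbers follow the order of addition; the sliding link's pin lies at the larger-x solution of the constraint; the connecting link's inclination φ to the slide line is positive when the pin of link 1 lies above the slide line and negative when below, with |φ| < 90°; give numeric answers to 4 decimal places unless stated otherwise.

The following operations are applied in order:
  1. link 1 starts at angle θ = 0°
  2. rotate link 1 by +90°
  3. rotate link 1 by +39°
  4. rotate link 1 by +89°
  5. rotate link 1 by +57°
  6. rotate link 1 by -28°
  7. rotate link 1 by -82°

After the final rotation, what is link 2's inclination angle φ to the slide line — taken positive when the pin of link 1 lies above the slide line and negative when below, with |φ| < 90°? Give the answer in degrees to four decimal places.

geometry: r = 26 mm, L = 254 mm, e = 3 mm; θ starts at 0°
rotate link 1 by +90°: θ ← 0° +90° = 90°
rotate link 1 by +39°: θ ← 90° +39° = 129°
rotate link 1 by +89°: θ ← 129° +89° = 218°
rotate link 1 by +57°: θ ← 218° +57° = 275°
rotate link 1 by -28°: θ ← 275° -28° = 247°
rotate link 1 by -82°: θ ← 247° -82° = 165°
h = r sin θ − e = 6.729295 − 3 = 3.729295
sin φ = h / L = 3.729295 / 254 = 0.01468226
φ = arcsin(0.01468226) = 0.841262°

0.8413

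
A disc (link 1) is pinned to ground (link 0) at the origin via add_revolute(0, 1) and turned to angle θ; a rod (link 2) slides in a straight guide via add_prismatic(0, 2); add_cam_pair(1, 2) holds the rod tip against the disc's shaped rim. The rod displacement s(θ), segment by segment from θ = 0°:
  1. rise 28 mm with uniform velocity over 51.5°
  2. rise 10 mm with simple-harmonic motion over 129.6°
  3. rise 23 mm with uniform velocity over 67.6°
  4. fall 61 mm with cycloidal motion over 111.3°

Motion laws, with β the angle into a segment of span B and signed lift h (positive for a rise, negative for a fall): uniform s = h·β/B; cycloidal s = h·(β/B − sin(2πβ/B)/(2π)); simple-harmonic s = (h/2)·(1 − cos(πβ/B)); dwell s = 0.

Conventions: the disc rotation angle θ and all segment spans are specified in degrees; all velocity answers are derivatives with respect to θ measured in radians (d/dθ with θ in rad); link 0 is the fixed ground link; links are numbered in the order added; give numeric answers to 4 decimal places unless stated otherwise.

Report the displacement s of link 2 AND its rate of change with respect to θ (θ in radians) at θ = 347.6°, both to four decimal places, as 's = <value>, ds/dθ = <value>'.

segment 1 (0° to 51.5°, uniform, h = 28) is passed completely: s = 0.0000 + (28) = 28.0000
segment 2 (51.5° to 181.1°, simple-harmonic, h = 10) is passed completely: s = 28.0000 + (10) = 38.0000
segment 3 (181.1° to 248.7°, uniform, h = 23) is passed completely: s = 38.0000 + (23) = 61.0000
θ = 347.6° falls in segment 4 (248.7° to 360°, cycloidal, h = -61): β = 347.6 − 248.7 = 98.9°, B = 111.3°; Δs = -61·(0.8886 − sin(2π·0.8886)/(2π)) = -60.4584; s = 61.0000 − 60.4584 = 0.5416
velocity in seg [248.7°–360°] (cycloidal), θ in radians: β = 98.9° = 1.7261 rad, B = 111.3° = 1.9426 rad; ds/dθ = (h/B)(1 − cos(2πβ/B)) = ((-61)/1.9426)(1 − cos(2π·0.8886)) = -7.384698 mm/rad

s = 0.5416, ds/dθ = -7.3847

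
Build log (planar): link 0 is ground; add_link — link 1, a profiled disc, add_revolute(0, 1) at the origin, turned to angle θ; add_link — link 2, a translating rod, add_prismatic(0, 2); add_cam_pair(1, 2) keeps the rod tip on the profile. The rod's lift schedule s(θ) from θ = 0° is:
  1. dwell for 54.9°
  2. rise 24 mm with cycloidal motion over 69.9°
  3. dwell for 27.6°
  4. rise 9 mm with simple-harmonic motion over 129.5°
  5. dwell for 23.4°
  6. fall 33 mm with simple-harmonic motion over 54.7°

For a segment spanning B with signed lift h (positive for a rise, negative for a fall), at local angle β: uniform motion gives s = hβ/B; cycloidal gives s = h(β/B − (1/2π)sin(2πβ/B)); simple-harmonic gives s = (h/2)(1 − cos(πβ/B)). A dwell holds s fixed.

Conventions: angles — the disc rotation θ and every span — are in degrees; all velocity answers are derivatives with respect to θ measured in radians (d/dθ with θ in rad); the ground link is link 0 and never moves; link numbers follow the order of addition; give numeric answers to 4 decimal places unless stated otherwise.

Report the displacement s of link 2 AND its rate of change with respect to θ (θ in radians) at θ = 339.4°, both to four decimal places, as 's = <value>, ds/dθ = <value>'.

seg 1 [0°–54.9°] dwell: s stays 0.0000
seg 2 [54.9°–124.8°] cycloidal, h=24: full span → s += 24 → s = 24.0000
seg 3 [124.8°–152.4°] dwell: s stays 24.0000
seg 4 [152.4°–281.9°] simple-harmonic, h=9: full span → s += 9 → s = 33.0000
seg 5 [281.9°–305.3°] dwell: s stays 33.0000
seg 6 [305.3°–360°] simple-harmonic, h=-33: θ=339.4° here. β=34.1, B=54.7. -33/2·(1 − cos(π·0.6234)) = -22.7376 → s = 10.2624
velocity in seg [305.3°–360°] (simple-harmonic), θ in radians: β = 34.1° = 0.5952 rad, B = 54.7° = 0.9547 rad; ds/dθ = (πh/(2B)) sin(πβ/B) = (π·(-33)/(2·0.9547)) sin(π·0.6234) = -50.266897 mm/rad

s = 10.2624, ds/dθ = -50.2669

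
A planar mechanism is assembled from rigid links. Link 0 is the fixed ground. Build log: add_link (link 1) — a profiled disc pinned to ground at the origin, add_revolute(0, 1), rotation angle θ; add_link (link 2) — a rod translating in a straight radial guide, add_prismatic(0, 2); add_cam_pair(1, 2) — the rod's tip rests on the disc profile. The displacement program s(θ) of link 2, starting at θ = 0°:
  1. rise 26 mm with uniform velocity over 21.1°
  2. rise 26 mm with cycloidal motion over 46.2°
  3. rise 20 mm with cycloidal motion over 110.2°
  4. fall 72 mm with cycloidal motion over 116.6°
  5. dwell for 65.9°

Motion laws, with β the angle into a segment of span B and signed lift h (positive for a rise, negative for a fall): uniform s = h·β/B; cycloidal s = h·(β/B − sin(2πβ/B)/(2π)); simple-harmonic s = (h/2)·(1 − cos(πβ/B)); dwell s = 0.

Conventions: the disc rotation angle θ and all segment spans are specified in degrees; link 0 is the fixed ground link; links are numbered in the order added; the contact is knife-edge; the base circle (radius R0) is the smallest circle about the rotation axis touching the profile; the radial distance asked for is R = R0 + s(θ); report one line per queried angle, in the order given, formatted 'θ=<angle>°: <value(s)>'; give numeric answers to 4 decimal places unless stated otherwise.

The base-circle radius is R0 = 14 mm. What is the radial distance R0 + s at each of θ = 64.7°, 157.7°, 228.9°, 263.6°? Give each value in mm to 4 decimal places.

seg 1 [0°–21.1°] uniform, h=26: full span → s += 26 → s = 26.0000
seg 2 [21.1°–67.3°] cycloidal, h=26: θ=64.7° here. β=43.6, B=46.2. 26·(0.9437 − sin(2π·0.9437)/(2π)) = 25.9697 → s = 51.9697
seg 2 [21.1°–67.3°] cycloidal, h=26: full span → s += 26 → s = 52.0000
seg 3 [67.3°–177.5°] cycloidal, h=20: θ=157.7° here. β=90.4, B=110.2. 20·(0.8203 − sin(2π·0.8203)/(2π)) = 19.2839 → s = 71.2839
seg 3 [67.3°–177.5°] cycloidal, h=20: full span → s += 20 → s = 72.0000
seg 4 [177.5°–294.1°] cycloidal, h=-72: θ=228.9° here. β=51.4, B=116.6. -72·(0.4408 − sin(2π·0.4408)/(2π)) = -27.5761 → s = 44.4239
seg 4 [177.5°–294.1°] cycloidal, h=-72: θ=263.6° here. β=86.1, B=116.6. -72·(0.7384 − sin(2π·0.7384)/(2π)) = -64.5952 → s = 7.4048
θ=64.7°: R = R0 + s = 14 + 51.9697 = 65.9697
θ=157.7°: R = R0 + s = 14 + 71.2839 = 85.2839
θ=228.9°: R = R0 + s = 14 + 44.4239 = 58.4239
θ=263.6°: R = R0 + s = 14 + 7.4048 = 21.4048

θ=64.7°: 65.9697
θ=157.7°: 85.2839
θ=228.9°: 58.4239
θ=263.6°: 21.4048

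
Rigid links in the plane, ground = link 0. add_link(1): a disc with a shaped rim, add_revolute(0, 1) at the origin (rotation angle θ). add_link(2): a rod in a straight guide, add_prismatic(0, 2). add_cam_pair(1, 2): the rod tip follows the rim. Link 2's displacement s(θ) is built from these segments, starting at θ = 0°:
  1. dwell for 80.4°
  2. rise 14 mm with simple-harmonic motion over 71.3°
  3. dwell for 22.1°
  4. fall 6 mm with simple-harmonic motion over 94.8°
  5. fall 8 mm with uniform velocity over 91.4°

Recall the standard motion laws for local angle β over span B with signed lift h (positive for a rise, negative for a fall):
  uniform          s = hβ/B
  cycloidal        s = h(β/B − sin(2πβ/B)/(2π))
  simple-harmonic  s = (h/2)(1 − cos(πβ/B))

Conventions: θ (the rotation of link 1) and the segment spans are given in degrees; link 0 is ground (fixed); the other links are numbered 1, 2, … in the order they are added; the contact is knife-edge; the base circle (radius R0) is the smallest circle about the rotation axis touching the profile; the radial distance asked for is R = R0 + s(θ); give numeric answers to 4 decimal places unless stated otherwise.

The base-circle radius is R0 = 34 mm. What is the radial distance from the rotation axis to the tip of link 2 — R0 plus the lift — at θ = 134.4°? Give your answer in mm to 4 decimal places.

segment 1 (0° to 80.4°, dwell): s unchanged at 0.0000
θ = 134.4° falls in segment 2 (80.4° to 151.7°, simple-harmonic, h = 14): β = 134.4 − 80.4 = 54°, B = 71.3°; Δs = 14/2·(1 − cos(π·0.7574)) = 12.0629; s = 0.0000 + 12.0629 = 12.0629
R = R0 + s = 34 + 12.0629 = 46.0629

46.0629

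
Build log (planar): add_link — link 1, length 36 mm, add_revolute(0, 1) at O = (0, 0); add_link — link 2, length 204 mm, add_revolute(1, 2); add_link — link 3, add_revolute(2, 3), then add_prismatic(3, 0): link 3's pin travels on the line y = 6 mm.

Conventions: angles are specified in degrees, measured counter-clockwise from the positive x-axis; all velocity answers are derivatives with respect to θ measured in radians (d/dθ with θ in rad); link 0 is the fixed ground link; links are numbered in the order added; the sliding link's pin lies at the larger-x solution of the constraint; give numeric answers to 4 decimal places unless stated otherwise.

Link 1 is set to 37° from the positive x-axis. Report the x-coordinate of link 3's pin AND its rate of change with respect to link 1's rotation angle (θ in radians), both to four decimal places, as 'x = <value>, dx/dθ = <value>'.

geometry: r = 36 mm, L = 204 mm, e = 6 mm
crank pin P = (r cos θ, r sin θ) = (28.750878, 21.665341)
h = r sin θ − e = 21.665341 − 6 = 15.665341
x = r cos θ + √(L² − h²) = 28.750878 + 203.397633 = 232.148511
dx/dθ = −r sin θ − h·r cos θ/√(L² − h²) (θ in radians; h = 15.665341) = -23.879685

x = 232.1485, dx/dθ = -23.8797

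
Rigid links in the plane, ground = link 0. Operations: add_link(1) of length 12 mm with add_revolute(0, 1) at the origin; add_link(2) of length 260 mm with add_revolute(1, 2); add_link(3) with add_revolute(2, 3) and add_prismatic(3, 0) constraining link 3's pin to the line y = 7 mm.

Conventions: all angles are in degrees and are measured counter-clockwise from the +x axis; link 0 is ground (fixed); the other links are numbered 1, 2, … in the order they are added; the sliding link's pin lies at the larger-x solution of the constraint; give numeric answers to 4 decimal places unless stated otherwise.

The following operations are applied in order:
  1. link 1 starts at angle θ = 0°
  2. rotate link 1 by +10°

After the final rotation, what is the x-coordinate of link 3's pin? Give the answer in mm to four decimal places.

geometry: r = 12 mm, L = 260 mm, e = 7 mm; θ starts at 0°
rotate link 1 by +10°: θ ← 0° +10° = 10°
crank pin P = (r cos θ, r sin θ) = (11.817693, 2.083778)
h = r sin θ − e = 2.083778 − 7 = -4.916222
x = r cos θ + √(L² − h²) = 11.817693 + 259.953517 = 271.771210

271.7712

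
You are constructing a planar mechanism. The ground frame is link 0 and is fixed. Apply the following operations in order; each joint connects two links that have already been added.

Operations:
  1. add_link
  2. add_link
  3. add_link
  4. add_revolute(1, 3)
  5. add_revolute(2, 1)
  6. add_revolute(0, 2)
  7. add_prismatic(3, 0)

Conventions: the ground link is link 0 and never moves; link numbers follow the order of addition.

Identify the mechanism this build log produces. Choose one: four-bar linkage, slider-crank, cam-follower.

links: 4 (incl. ground); joints: 3 revolute, 1 prismatic, 0 higher (cam) pair, forming one closed loop
4 links, 3 revolutes + 1 prismatic in one loop → slider-crank

slider-crank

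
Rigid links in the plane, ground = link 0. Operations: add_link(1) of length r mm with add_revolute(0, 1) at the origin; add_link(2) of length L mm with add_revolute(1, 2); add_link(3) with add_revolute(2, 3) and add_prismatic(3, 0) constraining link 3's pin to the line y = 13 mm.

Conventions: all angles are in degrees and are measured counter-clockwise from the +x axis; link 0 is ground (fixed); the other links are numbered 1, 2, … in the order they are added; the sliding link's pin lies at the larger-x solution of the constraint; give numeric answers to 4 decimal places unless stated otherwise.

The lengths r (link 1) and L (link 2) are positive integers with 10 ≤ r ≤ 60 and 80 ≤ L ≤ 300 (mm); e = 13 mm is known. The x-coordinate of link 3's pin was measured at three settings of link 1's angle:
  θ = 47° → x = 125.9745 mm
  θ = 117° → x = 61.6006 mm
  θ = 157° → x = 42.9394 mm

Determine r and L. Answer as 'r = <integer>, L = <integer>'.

constraint per measurement: (x − r cos θ)² + (r sin θ − e)² = L²
subtracting the θ₁ and θ₂ equations cancels the r² and L² terms:
r = (x₁² − x₂²) / (2[(x₁cos θ₁ + e sin θ₁) − (x₂cos θ₂ + e sin θ₂)]) = 54.0000 → r = 54
L² = (x₁ − r cos θ₁)² + (r sin θ₁ − e)² = 8648.9986 → L = 93.0000 → L = 93
check at θ₃=157°: x = 42.9394 (printed 42.9394) ✓

r = 54, L = 93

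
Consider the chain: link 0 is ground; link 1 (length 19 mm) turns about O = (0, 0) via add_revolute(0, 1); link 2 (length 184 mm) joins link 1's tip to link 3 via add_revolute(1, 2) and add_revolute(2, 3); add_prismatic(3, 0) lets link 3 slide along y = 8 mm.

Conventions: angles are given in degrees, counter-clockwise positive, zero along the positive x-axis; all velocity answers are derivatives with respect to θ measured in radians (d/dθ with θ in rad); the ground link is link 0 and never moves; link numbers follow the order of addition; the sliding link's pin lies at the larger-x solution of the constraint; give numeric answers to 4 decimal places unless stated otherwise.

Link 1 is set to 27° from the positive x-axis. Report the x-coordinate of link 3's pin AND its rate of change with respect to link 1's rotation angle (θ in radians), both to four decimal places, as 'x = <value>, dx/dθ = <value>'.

geometry: r = 19 mm, L = 184 mm, e = 8 mm
crank pin P = (r cos θ, r sin θ) = (16.929124, 8.625819)
h = r sin θ − e = 8.625819 − 8 = 0.625819
x = r cos θ + √(L² − h²) = 16.929124 + 183.998936 = 200.928060
dx/dθ = −r sin θ − h·r cos θ/√(L² − h²) (θ in radians; h = 0.625819) = -8.683399

x = 200.9281, dx/dθ = -8.6834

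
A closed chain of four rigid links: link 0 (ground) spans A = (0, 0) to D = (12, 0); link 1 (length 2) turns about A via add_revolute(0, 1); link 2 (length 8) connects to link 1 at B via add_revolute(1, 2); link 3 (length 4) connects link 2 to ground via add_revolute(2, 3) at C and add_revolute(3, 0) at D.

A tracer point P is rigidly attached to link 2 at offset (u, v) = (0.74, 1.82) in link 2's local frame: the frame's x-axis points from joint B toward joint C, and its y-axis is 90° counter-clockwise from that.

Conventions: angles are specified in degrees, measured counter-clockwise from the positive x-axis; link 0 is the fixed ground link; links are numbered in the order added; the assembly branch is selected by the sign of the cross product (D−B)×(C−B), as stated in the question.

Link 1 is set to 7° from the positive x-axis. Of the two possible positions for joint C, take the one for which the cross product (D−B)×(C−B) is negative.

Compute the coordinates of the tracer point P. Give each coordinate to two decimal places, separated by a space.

A=(0,0), D=(12.00,0)
B = A + 2.00·(cos7°, sin7°) = (1.9851, 0.2437)
|BD| = 10.0179
circle(B,8.00) ∩ circle(D,4.00): a=7.4047, h=3.0284
  candidates: C₊=(9.4612,3.0911) cross=30.338; C₋=(9.3139,-2.9639) cross=-30.338
  branch - wants cross < 0 → take C=(9.3139,-2.9639) (cross=-30.338)
ex = (C−B)/|BC| = (0.9161,-0.4010); ey = (0.4010,0.9161)
P = B + 0.74·ex + 1.82·ey = (3.3927,1.6143)

3.39 1.61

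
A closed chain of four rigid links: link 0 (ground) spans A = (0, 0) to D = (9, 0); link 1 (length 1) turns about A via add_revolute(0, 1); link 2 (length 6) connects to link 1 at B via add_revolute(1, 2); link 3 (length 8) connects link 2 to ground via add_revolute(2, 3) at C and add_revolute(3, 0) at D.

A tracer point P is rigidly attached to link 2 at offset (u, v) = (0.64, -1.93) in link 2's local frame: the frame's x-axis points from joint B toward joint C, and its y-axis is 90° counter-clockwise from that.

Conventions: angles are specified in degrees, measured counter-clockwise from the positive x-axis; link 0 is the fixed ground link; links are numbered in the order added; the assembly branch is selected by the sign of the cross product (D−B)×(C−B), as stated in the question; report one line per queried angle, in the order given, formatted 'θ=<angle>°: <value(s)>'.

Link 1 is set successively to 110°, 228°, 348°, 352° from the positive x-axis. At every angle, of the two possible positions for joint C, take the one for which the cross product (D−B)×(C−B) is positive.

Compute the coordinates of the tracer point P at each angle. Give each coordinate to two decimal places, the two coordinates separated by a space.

A=(0,0), D=(9.00,0)
θ=110°: B = A + 1.00·(cos110°, sin110°) = (-0.3420, 0.9397)
θ=110°: |BD| = 9.3892
θ=110°: circle(B,6.00) ∩ circle(D,8.00): a=3.2035, h=5.0732
θ=110°:   candidates: C₊=(3.3531,5.6668) cross=47.633; C₋=(2.3377,-4.4287) cross=-47.633
θ=110°:   branch + wants cross > 0 → take C=(3.3531,5.6668) (cross=47.633)
θ=110°: ex = (C−B)/|BC| = (0.6159,0.7879); ey = (-0.7879,0.6159)
θ=110°: P = B + 0.64·ex + -1.93·ey = (1.5727,0.2553)
θ=228°: B = A + 1.00·(cos228°, sin228°) = (-0.6691, -0.7431)
θ=228°: |BD| = 9.6976
θ=228°: circle(B,6.00) ∩ circle(D,8.00): a=3.4052, h=4.9401
θ=228°:   candidates: C₊=(2.3475,4.4434) cross=47.908; C₋=(3.1046,-5.4078) cross=-47.908
θ=228°:   branch + wants cross > 0 → take C=(2.3475,4.4434) (cross=47.908)
θ=228°: ex = (C−B)/|BC| = (0.5028,0.8644); ey = (-0.8644,0.5028)
θ=228°: P = B + 0.64·ex + -1.93·ey = (1.3210,-1.1603)
θ=348°: B = A + 1.00·(cos348°, sin348°) = (0.9781, -0.2079)
θ=348°: |BD| = 8.0245
θ=348°: circle(B,6.00) ∩ circle(D,8.00): a=2.2676, h=5.5550
θ=348°:   candidates: C₊=(3.1011,5.4040) cross=44.576; C₋=(3.3889,-5.7023) cross=-44.576
θ=348°:   branch + wants cross > 0 → take C=(3.1011,5.4040) (cross=44.576)
θ=348°: ex = (C−B)/|BC| = (0.3538,0.9353); ey = (-0.9353,0.3538)
θ=348°: P = B + 0.64·ex + -1.93·ey = (3.0097,-0.2922)
θ=352°: B = A + 1.00·(cos352°, sin352°) = (0.9903, -0.1392)
θ=352°: |BD| = 8.0109
θ=352°: circle(B,6.00) ∩ circle(D,8.00): a=2.2579, h=5.5590
θ=352°:   candidates: C₊=(3.1512,5.4582) cross=44.533; C₋=(3.3444,-5.6581) cross=-44.533
θ=352°:   branch + wants cross > 0 → take C=(3.1512,5.4582) (cross=44.533)
θ=352°: ex = (C−B)/|BC| = (0.3602,0.9329); ey = (-0.9329,0.3602)
θ=352°: P = B + 0.64·ex + -1.93·ey = (3.0212,-0.2372)

θ=110°: 1.57 0.26
θ=228°: 1.32 -1.16
θ=348°: 3.01 -0.29
θ=352°: 3.02 -0.24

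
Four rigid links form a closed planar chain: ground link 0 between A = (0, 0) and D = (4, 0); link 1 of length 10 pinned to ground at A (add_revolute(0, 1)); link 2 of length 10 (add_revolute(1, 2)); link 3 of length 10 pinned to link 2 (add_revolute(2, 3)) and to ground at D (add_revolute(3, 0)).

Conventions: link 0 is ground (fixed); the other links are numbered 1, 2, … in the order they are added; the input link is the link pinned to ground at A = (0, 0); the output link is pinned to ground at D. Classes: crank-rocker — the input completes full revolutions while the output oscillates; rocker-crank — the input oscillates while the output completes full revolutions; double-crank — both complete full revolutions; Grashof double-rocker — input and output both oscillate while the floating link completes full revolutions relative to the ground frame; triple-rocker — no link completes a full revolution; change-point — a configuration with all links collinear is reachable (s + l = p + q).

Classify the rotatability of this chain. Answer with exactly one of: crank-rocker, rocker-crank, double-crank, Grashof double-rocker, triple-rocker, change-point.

lengths: ground=4, input=10, coupler=10, output=10
sorted: s=4 (shortest), l=10 (longest), p+q=20
s + l = 14 vs p + q = 20
s + l < p + q (Grashof) with shortest = ground link → double-crank

double-crank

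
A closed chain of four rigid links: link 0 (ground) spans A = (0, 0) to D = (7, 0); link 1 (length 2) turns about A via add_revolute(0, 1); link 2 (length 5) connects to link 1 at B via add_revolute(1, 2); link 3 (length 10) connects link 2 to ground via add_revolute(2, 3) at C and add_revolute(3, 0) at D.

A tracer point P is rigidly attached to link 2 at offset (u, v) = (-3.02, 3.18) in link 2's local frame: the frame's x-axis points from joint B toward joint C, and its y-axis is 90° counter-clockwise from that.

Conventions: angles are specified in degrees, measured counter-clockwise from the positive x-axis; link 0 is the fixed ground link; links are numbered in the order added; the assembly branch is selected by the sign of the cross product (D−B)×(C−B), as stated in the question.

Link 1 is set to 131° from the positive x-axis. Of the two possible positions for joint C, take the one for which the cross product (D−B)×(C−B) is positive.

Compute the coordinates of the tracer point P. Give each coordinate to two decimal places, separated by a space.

A=(0,0), D=(7.00,0)
B = A + 2.00·(cos131°, sin131°) = (-1.3121, 1.5094)
|BD| = 8.4481
circle(B,5.00) ∩ circle(D,10.00): a=-0.2149, h=4.9954
  candidates: C₊=(-0.6310,6.4628) cross=42.201; C₋=(-2.4161,-3.3672) cross=-42.201
  branch + wants cross > 0 → take C=(-0.6310,6.4628) (cross=42.201)
ex = (C−B)/|BC| = (0.1362,0.9907); ey = (-0.9907,0.1362)
P = B + -3.02·ex + 3.18·ey = (-4.8739,-1.0492)

-4.87 -1.05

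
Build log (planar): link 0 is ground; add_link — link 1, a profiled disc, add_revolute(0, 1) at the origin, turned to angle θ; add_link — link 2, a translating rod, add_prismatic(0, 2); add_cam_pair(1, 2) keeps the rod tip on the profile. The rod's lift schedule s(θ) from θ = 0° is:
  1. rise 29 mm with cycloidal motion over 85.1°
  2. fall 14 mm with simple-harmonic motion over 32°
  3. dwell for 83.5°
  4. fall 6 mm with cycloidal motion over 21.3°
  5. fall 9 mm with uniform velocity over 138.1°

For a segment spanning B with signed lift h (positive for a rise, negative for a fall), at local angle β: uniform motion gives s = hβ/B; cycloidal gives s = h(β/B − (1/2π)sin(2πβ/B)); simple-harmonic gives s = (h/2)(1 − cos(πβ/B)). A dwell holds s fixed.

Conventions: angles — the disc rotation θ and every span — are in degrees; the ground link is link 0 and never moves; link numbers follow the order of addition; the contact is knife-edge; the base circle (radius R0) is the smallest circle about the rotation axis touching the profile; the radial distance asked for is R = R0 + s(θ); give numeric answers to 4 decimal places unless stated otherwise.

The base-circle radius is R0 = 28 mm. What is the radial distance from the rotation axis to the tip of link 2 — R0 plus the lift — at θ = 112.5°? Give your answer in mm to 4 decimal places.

seg 1 [0°–85.1°] cycloidal, h=29: full span → s += 29 → s = 29.0000
seg 2 [85.1°–117.1°] simple-harmonic, h=-14: θ=112.5° here. β=27.4, B=32. -14/2·(1 − cos(π·0.8563)) = -13.2982 → s = 15.7018
R = R0 + s = 28 + 15.7018 = 43.7018

43.7018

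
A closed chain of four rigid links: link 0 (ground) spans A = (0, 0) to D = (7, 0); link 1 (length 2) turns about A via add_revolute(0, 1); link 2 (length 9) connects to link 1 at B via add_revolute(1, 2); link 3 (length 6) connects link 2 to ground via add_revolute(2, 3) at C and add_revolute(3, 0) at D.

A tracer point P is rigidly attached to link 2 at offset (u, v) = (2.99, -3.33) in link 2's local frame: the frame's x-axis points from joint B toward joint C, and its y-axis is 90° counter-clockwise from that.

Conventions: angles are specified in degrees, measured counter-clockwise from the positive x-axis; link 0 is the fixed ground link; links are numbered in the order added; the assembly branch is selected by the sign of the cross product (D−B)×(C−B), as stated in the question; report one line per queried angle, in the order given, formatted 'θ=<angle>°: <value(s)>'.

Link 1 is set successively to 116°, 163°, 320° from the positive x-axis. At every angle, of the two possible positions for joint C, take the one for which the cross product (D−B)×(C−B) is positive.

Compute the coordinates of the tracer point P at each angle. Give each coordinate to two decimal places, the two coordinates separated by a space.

A=(0,0), D=(7.00,0)
θ=116°: B = A + 2.00·(cos116°, sin116°) = (-0.8767, 1.7976)
θ=116°: |BD| = 8.0793
θ=116°: circle(B,9.00) ∩ circle(D,6.00): a=6.8245, h=5.8673
θ=116°:   candidates: C₊=(7.0822,5.9994) cross=47.404; C₋=(4.4713,-5.4411) cross=-47.404
θ=116°:   branch + wants cross > 0 → take C=(7.0822,5.9994) (cross=47.404)
θ=116°: ex = (C−B)/|BC| = (0.8843,0.4669); ey = (-0.4669,0.8843)
θ=116°: P = B + 2.99·ex + -3.33·ey = (3.3221,0.2487)
θ=163°: B = A + 2.00·(cos163°, sin163°) = (-1.9126, 0.5847)
θ=163°: |BD| = 8.9318
θ=163°: circle(B,9.00) ∩ circle(D,6.00): a=6.9850, h=5.6754
θ=163°:   candidates: C₊=(5.4289,5.7907) cross=50.691; C₋=(4.6858,-5.5358) cross=-50.691
θ=163°:   branch + wants cross > 0 → take C=(5.4289,5.7907) (cross=50.691)
θ=163°: ex = (C−B)/|BC| = (0.8157,0.5784); ey = (-0.5784,0.8157)
θ=163°: P = B + 2.99·ex + -3.33·ey = (2.4526,-0.4021)
θ=320°: B = A + 2.00·(cos320°, sin320°) = (1.5321, -1.2856)
θ=320°: |BD| = 5.6170
θ=320°: circle(B,9.00) ∩ circle(D,6.00): a=6.8142, h=5.8793
θ=320°:   candidates: C₊=(6.8198,5.9973) cross=33.024; C₋=(9.5110,-5.4493) cross=-33.024
θ=320°:   branch + wants cross > 0 → take C=(6.8198,5.9973) (cross=33.024)
θ=320°: ex = (C−B)/|BC| = (0.5875,0.8092); ey = (-0.8092,0.5875)
θ=320°: P = B + 2.99·ex + -3.33·ey = (5.9834,-0.8225)

θ=116°: 3.32 0.25
θ=163°: 2.45 -0.40
θ=320°: 5.98 -0.82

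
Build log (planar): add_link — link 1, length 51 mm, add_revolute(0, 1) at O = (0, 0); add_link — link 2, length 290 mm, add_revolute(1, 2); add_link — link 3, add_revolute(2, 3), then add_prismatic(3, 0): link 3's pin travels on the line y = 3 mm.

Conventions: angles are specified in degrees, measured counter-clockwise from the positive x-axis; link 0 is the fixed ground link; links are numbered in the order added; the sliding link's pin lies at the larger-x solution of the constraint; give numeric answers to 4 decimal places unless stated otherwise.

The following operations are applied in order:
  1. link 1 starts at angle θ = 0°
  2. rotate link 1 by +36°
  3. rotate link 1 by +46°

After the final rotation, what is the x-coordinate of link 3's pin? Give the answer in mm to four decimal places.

geometry: r = 51 mm, L = 290 mm, e = 3 mm; θ starts at 0°
rotate link 1 by +36°: θ ← 0° +36° = 36°
rotate link 1 by +46°: θ ← 36° +46° = 82°
crank pin P = (r cos θ, r sin θ) = (7.097828, 50.503672)
h = r sin θ − e = 50.503672 − 3 = 47.503672
x = r cos θ + √(L² − h²) = 7.097828 + 286.082857 = 293.180685

293.1807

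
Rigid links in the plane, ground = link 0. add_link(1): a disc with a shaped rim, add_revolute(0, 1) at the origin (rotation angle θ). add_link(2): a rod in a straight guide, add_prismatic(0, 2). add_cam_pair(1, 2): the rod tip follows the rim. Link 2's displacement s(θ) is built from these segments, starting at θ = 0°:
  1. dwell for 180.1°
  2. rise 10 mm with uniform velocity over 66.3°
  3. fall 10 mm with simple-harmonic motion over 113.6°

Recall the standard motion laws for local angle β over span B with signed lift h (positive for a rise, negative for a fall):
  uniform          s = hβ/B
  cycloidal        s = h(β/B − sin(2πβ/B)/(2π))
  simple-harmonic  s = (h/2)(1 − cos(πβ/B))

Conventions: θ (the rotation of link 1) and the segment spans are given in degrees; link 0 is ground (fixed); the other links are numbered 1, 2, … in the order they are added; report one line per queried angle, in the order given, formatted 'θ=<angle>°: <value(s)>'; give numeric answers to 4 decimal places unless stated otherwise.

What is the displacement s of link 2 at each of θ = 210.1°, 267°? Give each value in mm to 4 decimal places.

segment 1 (0° to 180.1°, dwell): s unchanged at 0.0000
θ = 210.1° falls in segment 2 (180.1° to 246.4°, uniform, h = 10): β = 210.1 − 180.1 = 30°, B = 66.3°; Δs = 10·30/66.3 = 4.5249; s = 0.0000 + 4.5249 = 4.5249
segment 2 (180.1° to 246.4°, uniform, h = 10) is passed completely: s = 0.0000 + (10) = 10.0000
θ = 267° falls in segment 3 (246.4° to 360°, simple-harmonic, h = -10): β = 267 − 246.4 = 20.6°, B = 113.6°; Δs = -10/2·(1 − cos(π·0.1813)) = -0.7897; s = 10.0000 − 0.7897 = 9.2103

θ=210.1°: 4.5249
θ=267°: 9.2103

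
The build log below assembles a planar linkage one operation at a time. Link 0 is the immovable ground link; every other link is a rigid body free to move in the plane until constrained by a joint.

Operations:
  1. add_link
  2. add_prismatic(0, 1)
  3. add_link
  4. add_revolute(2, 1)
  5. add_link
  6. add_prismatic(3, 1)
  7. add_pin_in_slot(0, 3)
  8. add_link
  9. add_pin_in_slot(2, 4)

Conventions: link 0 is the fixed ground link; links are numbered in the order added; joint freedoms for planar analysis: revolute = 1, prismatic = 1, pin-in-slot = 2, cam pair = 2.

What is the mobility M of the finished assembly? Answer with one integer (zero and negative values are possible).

link 0 = ground. State L|J1|J2 = 1|0|0
+link1  2|0|0
P(0,1) f=1→J1  2|1|0
+link2  3|1|0
R(2,1) f=1→J1  3|2|0
+link3  4|2|0
P(3,1) f=1→J1  4|3|0
PS(0,3) f=2→J2  4|3|1
+link4  5|3|1
PS(2,4) f=2→J2  5|3|2
M = 3(5−1)−2·3−2 = 12−6−2 = 4

M = 4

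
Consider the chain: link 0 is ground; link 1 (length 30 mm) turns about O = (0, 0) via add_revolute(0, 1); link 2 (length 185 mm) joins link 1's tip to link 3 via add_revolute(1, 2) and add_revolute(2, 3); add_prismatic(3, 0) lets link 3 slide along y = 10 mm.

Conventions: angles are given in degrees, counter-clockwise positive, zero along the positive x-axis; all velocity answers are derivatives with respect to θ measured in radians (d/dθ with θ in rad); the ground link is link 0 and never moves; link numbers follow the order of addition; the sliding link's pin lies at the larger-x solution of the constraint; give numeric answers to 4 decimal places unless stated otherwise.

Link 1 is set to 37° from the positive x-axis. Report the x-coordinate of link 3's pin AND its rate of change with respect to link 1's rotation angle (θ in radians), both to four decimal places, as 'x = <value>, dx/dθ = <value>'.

geometry: r = 30 mm, L = 185 mm, e = 10 mm
crank pin P = (r cos θ, r sin θ) = (23.959065, 18.054451)
h = r sin θ − e = 18.054451 − 10 = 8.054451
x = r cos θ + √(L² − h²) = 23.959065 + 184.824581 = 208.783647
dx/dθ = −r sin θ − h·r cos θ/√(L² − h²) (θ in radians; h = 8.054451) = -19.098560

x = 208.7836, dx/dθ = -19.0986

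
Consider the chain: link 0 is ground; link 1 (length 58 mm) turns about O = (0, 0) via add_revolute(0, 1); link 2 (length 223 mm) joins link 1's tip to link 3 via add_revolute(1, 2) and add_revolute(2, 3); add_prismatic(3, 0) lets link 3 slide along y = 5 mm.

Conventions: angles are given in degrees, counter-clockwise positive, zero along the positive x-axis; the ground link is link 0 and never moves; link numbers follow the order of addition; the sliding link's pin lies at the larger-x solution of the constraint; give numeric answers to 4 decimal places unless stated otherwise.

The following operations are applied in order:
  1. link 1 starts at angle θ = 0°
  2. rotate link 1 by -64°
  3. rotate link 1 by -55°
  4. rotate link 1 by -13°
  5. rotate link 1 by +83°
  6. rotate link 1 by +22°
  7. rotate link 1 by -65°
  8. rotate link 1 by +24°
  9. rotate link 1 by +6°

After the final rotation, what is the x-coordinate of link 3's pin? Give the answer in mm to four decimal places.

geometry: r = 58 mm, L = 223 mm, e = 5 mm; θ starts at 0°
rotate link 1 by -64°: θ ← 0° -64° = -64°
rotate link 1 by -55°: θ ← -64° -55° = -119°
rotate link 1 by -13°: θ ← -119° -13° = -132°
rotate link 1 by +83°: θ ← -132° +83° = -49°
rotate link 1 by +22°: θ ← -49° +22° = -27°
rotate link 1 by -65°: θ ← -27° -65° = -92°
rotate link 1 by +24°: θ ← -92° +24° = -68°
rotate link 1 by +6°: θ ← -68° +6° = -62°
crank pin P = (r cos θ, r sin θ) = (27.229351, -51.210960)
h = r sin θ − e = -51.210960 − 5 = -56.210960
x = r cos θ + √(L² − h²) = 27.229351 + 215.799277 = 243.028628

243.0286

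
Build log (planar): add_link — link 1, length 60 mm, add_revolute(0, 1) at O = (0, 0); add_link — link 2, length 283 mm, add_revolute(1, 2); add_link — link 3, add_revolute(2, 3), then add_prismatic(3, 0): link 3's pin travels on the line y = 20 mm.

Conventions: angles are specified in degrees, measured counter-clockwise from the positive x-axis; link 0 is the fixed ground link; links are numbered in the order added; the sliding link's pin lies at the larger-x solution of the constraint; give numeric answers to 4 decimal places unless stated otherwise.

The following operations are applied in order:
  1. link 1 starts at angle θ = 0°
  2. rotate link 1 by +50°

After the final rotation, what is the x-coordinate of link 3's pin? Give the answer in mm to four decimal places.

geometry: r = 60 mm, L = 283 mm, e = 20 mm; θ starts at 0°
rotate link 1 by +50°: θ ← 0° +50° = 50°
crank pin P = (r cos θ, r sin θ) = (38.567257, 45.962667)
h = r sin θ − e = 45.962667 − 20 = 25.962667
x = r cos θ + √(L² − h²) = 38.567257 + 281.806565 = 320.373821

320.3738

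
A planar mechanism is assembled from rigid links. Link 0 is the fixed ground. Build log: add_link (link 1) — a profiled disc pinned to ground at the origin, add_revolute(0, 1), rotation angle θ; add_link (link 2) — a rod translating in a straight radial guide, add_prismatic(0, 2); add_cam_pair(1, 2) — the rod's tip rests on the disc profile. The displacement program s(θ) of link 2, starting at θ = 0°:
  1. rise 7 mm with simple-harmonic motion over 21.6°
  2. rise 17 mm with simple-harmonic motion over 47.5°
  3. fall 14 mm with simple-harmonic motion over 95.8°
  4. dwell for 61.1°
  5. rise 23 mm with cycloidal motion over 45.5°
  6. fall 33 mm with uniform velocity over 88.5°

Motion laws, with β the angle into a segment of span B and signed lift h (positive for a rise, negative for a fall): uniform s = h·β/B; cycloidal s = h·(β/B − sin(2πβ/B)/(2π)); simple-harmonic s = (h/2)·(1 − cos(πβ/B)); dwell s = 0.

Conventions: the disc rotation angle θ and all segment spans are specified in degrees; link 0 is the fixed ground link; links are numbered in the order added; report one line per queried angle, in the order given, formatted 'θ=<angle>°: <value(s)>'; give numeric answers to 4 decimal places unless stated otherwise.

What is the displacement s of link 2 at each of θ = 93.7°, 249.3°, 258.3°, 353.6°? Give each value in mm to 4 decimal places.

seg 1 [0°–21.6°] simple-harmonic, h=7: full span → s += 7 → s = 7.0000
seg 2 [21.6°–69.1°] simple-harmonic, h=17: full span → s += 17 → s = 24.0000
seg 3 [69.1°–164.9°] simple-harmonic, h=-14: θ=93.7° here. β=24.6, B=95.8. -14/2·(1 − cos(π·0.2568)) = -2.1569 → s = 21.8431
seg 3 [69.1°–164.9°] simple-harmonic, h=-14: full span → s += -14 → s = 10.0000
seg 4 [164.9°–226°] dwell: s stays 10.0000
seg 5 [226°–271.5°] cycloidal, h=23: θ=249.3° here. β=23.3, B=45.5. 23·(0.5121 − sin(2π·0.5121)/(2π)) = 12.0558 → s = 22.0558
seg 5 [226°–271.5°] cycloidal, h=23: θ=258.3° here. β=32.3, B=45.5. 23·(0.7099 − sin(2π·0.7099)/(2π)) = 19.8724 → s = 29.8724
seg 5 [226°–271.5°] cycloidal, h=23: full span → s += 23 → s = 33.0000
seg 6 [271.5°–360°] uniform, h=-33: θ=353.6° here. β=82.1, B=88.5. -33·82.1/88.5 = -30.6136 → s = 2.3864

θ=93.7°: 21.8431
θ=249.3°: 22.0558
θ=258.3°: 29.8724
θ=353.6°: 2.3864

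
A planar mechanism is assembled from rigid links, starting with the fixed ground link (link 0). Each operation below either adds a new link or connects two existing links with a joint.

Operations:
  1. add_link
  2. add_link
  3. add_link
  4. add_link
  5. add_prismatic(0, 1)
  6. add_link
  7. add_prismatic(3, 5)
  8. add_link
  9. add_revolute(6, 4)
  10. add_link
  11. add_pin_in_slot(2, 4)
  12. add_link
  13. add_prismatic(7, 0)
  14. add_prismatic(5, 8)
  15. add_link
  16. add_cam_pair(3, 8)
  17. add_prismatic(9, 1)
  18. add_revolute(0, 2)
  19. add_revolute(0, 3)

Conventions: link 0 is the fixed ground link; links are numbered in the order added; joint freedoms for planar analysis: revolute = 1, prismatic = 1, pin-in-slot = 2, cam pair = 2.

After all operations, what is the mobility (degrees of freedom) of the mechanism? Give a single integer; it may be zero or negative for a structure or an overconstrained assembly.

(L,J1,J2)=(1,0,0); link0 fixed
link1: (2,0,0)
link2: (3,0,0)
link3: (4,0,0)
link4: (5,0,0)
P 0-1 [J1]: (5,1,0)
link5: (6,1,0)
P 3-5 [J1]: (6,2,0)
link6: (7,2,0)
R 6-4 [J1]: (7,3,0)
link7: (8,3,0)
PS 2-4 [J2]: (8,3,1)
link8: (9,3,1)
P 7-0 [J1]: (9,4,1)
P 5-8 [J1]: (9,5,1)
link9: (10,5,1)
C 3-8 [J2]: (10,5,2)
P 9-1 [J1]: (10,6,2)
R 0-2 [J1]: (10,7,2)
R 0-3 [J1]: (10,8,2)
Grübler: 3·9 − 2·8 − 2 = 9

M = 9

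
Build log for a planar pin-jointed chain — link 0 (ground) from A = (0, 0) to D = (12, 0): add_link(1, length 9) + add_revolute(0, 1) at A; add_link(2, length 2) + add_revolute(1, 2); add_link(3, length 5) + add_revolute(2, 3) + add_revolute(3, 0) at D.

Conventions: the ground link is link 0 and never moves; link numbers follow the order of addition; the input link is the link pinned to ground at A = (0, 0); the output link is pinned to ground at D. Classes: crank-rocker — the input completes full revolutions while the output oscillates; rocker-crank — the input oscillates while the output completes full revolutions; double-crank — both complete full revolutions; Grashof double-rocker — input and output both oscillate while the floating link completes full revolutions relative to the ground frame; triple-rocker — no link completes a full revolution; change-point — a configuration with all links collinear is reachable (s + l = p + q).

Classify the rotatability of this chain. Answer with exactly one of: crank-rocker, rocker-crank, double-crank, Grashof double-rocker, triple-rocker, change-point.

lengths: ground=12, input=9, coupler=2, output=5
sorted: s=2 (shortest), l=12 (longest), p+q=14
s + l = 14 vs p + q = 14
s + l = p + q → change-point (collinear configuration reachable)

change-point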